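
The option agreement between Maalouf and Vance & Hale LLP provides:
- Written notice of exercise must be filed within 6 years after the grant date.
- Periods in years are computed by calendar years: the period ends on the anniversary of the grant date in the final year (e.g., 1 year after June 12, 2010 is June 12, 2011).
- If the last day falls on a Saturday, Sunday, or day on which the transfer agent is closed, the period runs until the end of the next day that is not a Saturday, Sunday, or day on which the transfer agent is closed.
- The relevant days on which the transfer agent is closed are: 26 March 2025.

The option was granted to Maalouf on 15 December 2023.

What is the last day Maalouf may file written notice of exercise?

December 17, 2029

6 years after 15 December 2023 is December 15, 2029.
December 15, 2029 is Saturday; December 16, 2029 is Sunday. The next qualifying day is December 17, 2029.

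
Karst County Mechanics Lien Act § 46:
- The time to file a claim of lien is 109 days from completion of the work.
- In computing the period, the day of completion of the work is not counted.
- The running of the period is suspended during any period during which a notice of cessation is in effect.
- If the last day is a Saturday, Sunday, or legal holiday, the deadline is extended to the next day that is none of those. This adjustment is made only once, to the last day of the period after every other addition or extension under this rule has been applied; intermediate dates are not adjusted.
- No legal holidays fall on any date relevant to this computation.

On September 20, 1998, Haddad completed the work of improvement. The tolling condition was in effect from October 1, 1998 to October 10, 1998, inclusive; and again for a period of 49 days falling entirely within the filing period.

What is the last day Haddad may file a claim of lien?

March 8, 1999

109 days after September 20, 1998 is January 7, 1999.
From October 1, 1998 through October 10, 1998 inclusive is 10 days; tolling adds 10 days: January 7, 1999 + 10 days = January 17, 1999.
Tolling adds 49 days: January 17, 1999 + 49 days = March 7, 1999.
March 7, 1999 is Sunday. The next qualifying day is March 8, 1999.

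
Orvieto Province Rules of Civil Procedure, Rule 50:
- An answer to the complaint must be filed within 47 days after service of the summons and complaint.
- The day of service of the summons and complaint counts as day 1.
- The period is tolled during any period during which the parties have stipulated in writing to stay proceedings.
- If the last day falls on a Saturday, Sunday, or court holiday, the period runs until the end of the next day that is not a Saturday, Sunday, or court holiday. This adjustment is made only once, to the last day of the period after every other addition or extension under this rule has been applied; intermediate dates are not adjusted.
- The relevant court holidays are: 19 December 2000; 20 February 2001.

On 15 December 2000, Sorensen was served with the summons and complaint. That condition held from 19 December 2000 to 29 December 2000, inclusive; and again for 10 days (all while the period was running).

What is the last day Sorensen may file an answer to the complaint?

Counting 15 December 2000 as day 1, day 47 is January 30, 2001.
From December 19, 2000 through December 29, 2000 inclusive is 11 days; tolling adds 11 days: January 30, 2001 + 11 days = February 10, 2001.
Tolling adds 10 days: February 10, 2001 + 10 days = February 20, 2001.
February 20, 2001 is a listed holiday. The next qualifying day is February 21, 2001.

February 21, 2001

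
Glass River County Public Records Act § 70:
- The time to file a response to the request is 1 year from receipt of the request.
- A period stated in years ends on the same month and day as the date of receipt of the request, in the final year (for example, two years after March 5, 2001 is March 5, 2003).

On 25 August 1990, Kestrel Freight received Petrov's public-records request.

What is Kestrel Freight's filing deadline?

1 year after 25 August 1990 is August 25, 1991.

August 25, 1991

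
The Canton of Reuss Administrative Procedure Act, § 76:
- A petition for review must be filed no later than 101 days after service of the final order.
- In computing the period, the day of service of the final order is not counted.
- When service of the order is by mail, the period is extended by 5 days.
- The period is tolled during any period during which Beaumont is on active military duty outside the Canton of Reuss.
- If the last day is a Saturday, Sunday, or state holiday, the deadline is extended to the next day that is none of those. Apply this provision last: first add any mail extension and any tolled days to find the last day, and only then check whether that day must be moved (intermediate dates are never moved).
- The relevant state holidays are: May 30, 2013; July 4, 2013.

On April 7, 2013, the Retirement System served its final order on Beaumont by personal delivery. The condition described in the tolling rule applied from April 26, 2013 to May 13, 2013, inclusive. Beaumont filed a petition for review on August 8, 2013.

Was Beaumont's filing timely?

No

101 days after April 7, 2013 is July 17, 2013.
Service was not by mail, so no mail extension applies.
From April 26, 2013 through May 13, 2013 inclusive is 18 days; tolling adds 18 days: July 17, 2013 + 18 days = August 4, 2013.
August 4, 2013 is Sunday. The next qualifying day is August 5, 2013.
The deadline is August 5, 2013; the filing on August 8, 2013 is after that date.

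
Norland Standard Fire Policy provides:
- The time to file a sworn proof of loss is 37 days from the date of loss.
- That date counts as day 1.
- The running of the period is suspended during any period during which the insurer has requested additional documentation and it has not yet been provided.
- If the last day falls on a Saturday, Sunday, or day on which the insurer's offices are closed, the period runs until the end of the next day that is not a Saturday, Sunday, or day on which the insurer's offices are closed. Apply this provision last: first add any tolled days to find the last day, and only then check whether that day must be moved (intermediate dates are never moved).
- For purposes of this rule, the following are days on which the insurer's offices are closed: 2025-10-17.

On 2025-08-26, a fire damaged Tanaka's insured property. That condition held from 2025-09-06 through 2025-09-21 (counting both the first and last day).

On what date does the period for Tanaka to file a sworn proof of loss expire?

October 20, 2025

Counting 2025-08-26 as day 1, day 37 is October 1, 2025.
From September 6, 2025 through September 21, 2025 inclusive is 16 days; tolling adds 16 days: October 1, 2025 + 16 days = October 17, 2025.
October 17, 2025 is a listed holiday; October 18, 2025 is Saturday; October 19, 2025 is Sunday. The next qualifying day is October 20, 2025.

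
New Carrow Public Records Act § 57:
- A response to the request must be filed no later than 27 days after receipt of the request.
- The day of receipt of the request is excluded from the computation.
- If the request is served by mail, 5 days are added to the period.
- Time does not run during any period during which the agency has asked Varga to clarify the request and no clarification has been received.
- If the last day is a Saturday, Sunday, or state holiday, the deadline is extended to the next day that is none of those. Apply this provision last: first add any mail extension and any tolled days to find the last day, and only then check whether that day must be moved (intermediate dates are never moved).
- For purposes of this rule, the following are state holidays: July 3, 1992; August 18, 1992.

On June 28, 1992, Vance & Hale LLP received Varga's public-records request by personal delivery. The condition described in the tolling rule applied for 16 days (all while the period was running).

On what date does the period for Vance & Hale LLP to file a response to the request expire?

27 days after June 28, 1992 is July 25, 1992.
Service was not by mail, so no mail extension applies.
Tolling adds 16 days: July 25, 1992 + 16 days = August 10, 1992.
August 10, 1992 is a Monday and not a state holiday, so no extension applies.

August 10, 1992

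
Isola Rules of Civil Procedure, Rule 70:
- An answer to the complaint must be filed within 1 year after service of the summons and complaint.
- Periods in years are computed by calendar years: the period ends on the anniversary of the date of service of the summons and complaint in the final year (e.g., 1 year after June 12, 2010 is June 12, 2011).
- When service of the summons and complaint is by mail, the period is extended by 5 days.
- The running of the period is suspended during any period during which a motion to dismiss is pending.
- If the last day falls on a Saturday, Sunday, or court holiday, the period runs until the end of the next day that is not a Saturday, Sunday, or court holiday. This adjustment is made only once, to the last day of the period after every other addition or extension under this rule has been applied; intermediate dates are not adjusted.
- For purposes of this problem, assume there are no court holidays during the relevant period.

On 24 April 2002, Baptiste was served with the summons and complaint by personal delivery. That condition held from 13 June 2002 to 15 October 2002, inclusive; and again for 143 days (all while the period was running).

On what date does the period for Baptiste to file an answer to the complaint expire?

1 year after 24 April 2002 is April 24, 2003.
Service was not by mail, so no mail extension applies.
From June 13, 2002 through October 15, 2002 inclusive is 125 days; tolling adds 125 days: April 24, 2003 + 125 days = August 27, 2003.
Tolling adds 143 days: August 27, 2003 + 143 days = January 17, 2004.
January 17, 2004 is Saturday; January 18, 2004 is Sunday. The next qualifying day is January 19, 2004.

January 19, 2004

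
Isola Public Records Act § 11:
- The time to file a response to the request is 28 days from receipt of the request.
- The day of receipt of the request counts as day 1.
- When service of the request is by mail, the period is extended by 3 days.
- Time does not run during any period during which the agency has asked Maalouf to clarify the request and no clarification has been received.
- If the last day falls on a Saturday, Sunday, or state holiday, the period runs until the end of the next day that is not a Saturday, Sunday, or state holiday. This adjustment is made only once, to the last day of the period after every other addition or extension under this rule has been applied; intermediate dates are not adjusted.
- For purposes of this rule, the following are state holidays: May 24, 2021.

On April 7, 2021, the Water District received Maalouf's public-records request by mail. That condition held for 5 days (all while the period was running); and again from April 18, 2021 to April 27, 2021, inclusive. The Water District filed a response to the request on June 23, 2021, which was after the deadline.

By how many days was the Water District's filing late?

Counting April 7, 2021 as day 1, day 28 is May 4, 2021.
Service was by mail, adding 3 days: May 4, 2021 + 3 days = May 7, 2021.
Tolling adds 5 days: May 7, 2021 + 5 days = May 12, 2021.
From April 18, 2021 through April 27, 2021 inclusive is 10 days; tolling adds 10 days: May 12, 2021 + 10 days = May 22, 2021.
May 22, 2021 is Saturday; May 23, 2021 is Sunday; May 24, 2021 is a listed holiday. The next qualifying day is May 25, 2021.
The deadline is May 25, 2021; from May 25, 2021 to June 23, 2021 is 29 days.

29 days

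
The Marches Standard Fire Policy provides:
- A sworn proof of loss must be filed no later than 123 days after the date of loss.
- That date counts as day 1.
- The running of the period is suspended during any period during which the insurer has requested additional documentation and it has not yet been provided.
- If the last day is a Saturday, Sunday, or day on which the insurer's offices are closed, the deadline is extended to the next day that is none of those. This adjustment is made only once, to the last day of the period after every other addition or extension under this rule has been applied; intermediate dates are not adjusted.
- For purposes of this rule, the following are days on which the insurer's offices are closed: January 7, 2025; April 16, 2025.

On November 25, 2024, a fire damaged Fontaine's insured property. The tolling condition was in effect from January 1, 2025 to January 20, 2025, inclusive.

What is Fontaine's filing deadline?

Counting November 25, 2024 as day 1, day 123 is March 27, 2025.
From January 1, 2025 through January 20, 2025 inclusive is 20 days; tolling adds 20 days: March 27, 2025 + 20 days = April 16, 2025.
April 16, 2025 is a listed holiday. The next qualifying day is April 17, 2025.

April 17, 2025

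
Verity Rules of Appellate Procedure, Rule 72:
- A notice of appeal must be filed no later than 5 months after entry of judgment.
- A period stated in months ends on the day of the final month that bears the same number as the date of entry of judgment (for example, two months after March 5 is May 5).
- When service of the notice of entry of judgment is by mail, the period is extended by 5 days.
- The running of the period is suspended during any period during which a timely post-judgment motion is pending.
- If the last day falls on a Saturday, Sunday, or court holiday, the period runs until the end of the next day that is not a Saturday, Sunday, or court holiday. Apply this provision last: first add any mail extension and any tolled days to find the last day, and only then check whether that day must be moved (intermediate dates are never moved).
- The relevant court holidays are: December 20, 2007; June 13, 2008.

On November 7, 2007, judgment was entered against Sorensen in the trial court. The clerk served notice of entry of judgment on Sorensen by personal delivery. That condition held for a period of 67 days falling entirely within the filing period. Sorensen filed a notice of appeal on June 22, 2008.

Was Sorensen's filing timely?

No

5 months after November 7, 2007 is April 7, 2008.
Service was not by mail, so no mail extension applies.
Tolling adds 67 days: April 7, 2008 + 67 days = June 13, 2008.
June 13, 2008 is a listed holiday; June 14, 2008 is Saturday; June 15, 2008 is Sunday. The next qualifying day is June 16, 2008.
The deadline is June 16, 2008; the filing on June 22, 2008 is after that date.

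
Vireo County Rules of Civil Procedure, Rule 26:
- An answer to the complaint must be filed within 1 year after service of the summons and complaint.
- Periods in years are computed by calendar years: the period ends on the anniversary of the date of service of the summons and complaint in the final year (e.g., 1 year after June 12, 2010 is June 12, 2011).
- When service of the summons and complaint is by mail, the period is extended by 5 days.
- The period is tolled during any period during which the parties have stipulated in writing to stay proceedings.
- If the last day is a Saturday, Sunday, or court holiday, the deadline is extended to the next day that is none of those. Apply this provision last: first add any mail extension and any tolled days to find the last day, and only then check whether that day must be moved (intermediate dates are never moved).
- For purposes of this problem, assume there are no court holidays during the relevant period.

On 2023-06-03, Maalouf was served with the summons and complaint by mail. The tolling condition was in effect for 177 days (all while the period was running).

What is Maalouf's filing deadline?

December 2, 2024

1 year after 2023-06-03 is June 3, 2024.
Service was by mail, adding 5 days: June 3, 2024 + 5 days = June 8, 2024.
Tolling adds 177 days: June 8, 2024 + 177 days = December 2, 2024.
December 2, 2024 is a Monday and not a court holiday, so no extension applies.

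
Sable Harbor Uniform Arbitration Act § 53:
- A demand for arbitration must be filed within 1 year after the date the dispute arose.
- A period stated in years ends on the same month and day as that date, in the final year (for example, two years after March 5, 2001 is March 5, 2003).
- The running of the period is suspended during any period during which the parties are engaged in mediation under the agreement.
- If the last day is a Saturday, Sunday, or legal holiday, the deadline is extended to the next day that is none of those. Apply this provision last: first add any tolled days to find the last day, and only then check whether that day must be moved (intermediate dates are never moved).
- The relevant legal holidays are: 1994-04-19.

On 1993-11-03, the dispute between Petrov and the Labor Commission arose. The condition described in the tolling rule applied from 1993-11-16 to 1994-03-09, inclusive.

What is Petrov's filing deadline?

February 27, 1995

1 year after 1993-11-03 is November 3, 1994.
From November 16, 1993 through March 9, 1994 inclusive is 114 days; tolling adds 114 days: November 3, 1994 + 114 days = February 25, 1995.
February 25, 1995 is Saturday; February 26, 1995 is Sunday. The next qualifying day is February 27, 1995.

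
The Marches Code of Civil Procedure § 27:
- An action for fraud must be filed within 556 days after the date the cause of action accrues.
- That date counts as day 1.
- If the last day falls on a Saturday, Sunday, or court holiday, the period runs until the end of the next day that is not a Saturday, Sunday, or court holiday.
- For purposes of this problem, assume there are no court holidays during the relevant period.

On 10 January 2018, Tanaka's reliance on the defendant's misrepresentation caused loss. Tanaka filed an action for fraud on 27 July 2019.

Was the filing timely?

No

Counting 10 January 2018 as day 1, day 556 is July 19, 2019.
July 19, 2019 is a Friday and not a court holiday, so no extension applies.
The deadline is July 19, 2019; the filing on July 27, 2019 is after that date.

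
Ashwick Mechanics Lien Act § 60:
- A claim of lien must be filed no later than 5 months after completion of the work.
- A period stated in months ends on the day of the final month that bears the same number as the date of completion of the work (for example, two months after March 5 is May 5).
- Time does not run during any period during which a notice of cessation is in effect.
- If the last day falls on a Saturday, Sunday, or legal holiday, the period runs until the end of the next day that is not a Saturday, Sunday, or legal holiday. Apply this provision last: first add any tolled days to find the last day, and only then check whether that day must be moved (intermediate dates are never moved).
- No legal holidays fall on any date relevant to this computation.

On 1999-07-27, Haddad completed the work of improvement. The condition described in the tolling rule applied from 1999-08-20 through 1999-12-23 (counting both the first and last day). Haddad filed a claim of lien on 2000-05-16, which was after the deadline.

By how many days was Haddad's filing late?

15 days

5 months after 1999-07-27 is December 27, 1999.
From August 20, 1999 through December 23, 1999 inclusive is 126 days; tolling adds 126 days: December 27, 1999 + 126 days = May 1, 2000.
May 1, 2000 is a Monday and not a legal holiday, so no extension applies.
The deadline is May 1, 2000; from May 1, 2000 to May 16, 2000 is 15 days.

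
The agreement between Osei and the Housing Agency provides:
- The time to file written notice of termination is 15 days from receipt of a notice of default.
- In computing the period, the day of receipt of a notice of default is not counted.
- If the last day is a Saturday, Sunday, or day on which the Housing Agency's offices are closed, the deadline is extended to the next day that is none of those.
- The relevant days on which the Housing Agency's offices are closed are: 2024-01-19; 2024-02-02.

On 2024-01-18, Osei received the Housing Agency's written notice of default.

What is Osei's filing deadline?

February 5, 2024

15 days after 2024-01-18 is February 2, 2024.
February 2, 2024 is a listed holiday; February 3, 2024 is Saturday; February 4, 2024 is Sunday. The next qualifying day is February 5, 2024.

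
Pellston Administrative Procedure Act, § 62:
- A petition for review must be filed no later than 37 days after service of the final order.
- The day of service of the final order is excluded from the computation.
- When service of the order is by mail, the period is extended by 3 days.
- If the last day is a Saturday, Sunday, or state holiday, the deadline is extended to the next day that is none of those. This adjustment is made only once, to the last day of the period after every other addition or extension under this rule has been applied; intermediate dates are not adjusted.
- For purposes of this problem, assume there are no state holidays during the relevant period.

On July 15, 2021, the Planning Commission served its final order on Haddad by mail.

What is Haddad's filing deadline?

37 days after July 15, 2021 is August 21, 2021.
Service was by mail, adding 3 days: August 21, 2021 + 3 days = August 24, 2021.
August 24, 2021 is a Tuesday and not a state holiday, so no extension applies.

August 24, 2021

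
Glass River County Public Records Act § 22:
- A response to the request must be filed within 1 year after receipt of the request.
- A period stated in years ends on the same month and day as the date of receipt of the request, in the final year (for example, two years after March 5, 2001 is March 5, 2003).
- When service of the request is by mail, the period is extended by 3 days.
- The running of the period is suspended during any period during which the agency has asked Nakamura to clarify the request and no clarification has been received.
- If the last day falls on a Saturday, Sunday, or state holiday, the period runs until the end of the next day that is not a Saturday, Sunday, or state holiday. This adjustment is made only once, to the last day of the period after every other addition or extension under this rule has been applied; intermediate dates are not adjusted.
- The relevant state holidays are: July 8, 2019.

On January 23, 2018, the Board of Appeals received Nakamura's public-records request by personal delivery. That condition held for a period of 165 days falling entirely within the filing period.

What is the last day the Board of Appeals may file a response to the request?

July 9, 2019

1 year after January 23, 2018 is January 23, 2019.
Service was not by mail, so no mail extension applies.
Tolling adds 165 days: January 23, 2019 + 165 days = July 7, 2019.
July 7, 2019 is Sunday; July 8, 2019 is a listed holiday. The next qualifying day is July 9, 2019.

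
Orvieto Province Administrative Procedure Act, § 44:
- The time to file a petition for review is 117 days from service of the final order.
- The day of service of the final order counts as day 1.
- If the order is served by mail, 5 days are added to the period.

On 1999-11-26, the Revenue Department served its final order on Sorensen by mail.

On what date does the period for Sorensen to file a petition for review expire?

Counting 1999-11-26 as day 1, day 117 is March 21, 2000.
Service was by mail, adding 5 days: March 21, 2000 + 5 days = March 26, 2000.

March 26, 2000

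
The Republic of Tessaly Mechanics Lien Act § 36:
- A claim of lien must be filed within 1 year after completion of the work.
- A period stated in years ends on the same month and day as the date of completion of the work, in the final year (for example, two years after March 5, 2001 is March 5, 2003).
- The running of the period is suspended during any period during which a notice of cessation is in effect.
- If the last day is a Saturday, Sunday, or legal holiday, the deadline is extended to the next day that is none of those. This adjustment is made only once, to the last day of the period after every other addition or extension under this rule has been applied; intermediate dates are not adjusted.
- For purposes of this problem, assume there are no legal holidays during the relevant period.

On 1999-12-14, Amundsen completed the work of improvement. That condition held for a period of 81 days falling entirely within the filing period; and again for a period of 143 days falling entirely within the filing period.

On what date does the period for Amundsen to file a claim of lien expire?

1 year after 1999-12-14 is December 14, 2000.
Tolling adds 81 days: December 14, 2000 + 81 days = March 5, 2001.
Tolling adds 143 days: March 5, 2001 + 143 days = July 26, 2001.
July 26, 2001 is a Thursday and not a legal holiday, so no extension applies.

July 26, 2001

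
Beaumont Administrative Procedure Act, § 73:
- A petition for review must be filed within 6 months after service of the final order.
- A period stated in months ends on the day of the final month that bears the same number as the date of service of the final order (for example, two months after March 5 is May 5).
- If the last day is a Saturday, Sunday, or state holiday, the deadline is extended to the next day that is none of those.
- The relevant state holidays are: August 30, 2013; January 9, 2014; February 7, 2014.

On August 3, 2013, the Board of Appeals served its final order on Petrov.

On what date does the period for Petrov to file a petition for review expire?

February 3, 2014

6 months after August 3, 2013 is February 3, 2014.
February 3, 2014 is a Monday and not a state holiday, so no extension applies.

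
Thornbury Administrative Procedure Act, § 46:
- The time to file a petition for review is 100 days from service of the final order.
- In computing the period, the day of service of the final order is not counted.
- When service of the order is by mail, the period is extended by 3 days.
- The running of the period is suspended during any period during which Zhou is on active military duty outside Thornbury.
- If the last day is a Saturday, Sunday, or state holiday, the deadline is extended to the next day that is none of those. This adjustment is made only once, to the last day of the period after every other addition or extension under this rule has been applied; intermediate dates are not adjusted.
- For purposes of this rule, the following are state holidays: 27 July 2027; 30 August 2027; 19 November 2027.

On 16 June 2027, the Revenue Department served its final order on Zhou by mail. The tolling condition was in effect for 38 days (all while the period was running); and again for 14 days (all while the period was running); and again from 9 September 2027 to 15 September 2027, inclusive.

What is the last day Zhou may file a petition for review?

100 days after 16 June 2027 is September 24, 2027.
Service was by mail, adding 3 days: September 24, 2027 + 3 days = September 27, 2027.
Tolling adds 38 days: September 27, 2027 + 38 days = November 4, 2027.
Tolling adds 14 days: November 4, 2027 + 14 days = November 18, 2027.
From September 9, 2027 through September 15, 2027 inclusive is 7 days; tolling adds 7 days: November 18, 2027 + 7 days = November 25, 2027.
November 25, 2027 is a Thursday and not a state holiday, so no extension applies.

November 25, 2027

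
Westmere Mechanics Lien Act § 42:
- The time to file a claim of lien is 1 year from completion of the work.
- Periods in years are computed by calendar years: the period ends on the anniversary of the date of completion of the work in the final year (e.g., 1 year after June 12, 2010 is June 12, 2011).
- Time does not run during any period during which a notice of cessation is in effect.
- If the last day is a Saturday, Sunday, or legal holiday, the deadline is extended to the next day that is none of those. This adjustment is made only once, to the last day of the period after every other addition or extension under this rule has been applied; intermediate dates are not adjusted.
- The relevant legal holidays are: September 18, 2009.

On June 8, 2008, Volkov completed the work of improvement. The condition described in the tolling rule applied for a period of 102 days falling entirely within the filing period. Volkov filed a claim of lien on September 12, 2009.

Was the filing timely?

1 year after June 8, 2008 is June 8, 2009.
Tolling adds 102 days: June 8, 2009 + 102 days = September 18, 2009.
September 18, 2009 is a listed holiday; September 19, 2009 is Saturday; September 20, 2009 is Sunday. The next qualifying day is September 21, 2009.
The deadline is September 21, 2009; the filing on September 12, 2009 is on or before that date.

Yes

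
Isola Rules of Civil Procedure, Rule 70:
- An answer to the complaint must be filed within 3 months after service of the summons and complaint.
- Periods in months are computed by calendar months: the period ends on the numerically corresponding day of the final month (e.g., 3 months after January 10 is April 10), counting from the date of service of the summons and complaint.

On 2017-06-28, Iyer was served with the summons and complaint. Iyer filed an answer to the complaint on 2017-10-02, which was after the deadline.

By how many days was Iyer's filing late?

3 months after 2017-06-28 is September 28, 2017.
The deadline is September 28, 2017; from September 28, 2017 to October 2, 2017 is 4 days.

4 days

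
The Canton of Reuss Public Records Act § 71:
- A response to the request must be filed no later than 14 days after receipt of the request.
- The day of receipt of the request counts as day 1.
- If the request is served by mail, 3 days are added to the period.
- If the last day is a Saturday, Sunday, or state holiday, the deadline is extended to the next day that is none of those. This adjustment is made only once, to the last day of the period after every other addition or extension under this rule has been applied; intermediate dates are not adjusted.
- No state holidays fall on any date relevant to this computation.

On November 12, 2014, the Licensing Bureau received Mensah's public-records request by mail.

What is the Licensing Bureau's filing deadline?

Counting November 12, 2014 as day 1, day 14 is November 25, 2014.
Service was by mail, adding 3 days: November 25, 2014 + 3 days = November 28, 2014.
November 28, 2014 is a Friday and not a state holiday, so no extension applies.

November 28, 2014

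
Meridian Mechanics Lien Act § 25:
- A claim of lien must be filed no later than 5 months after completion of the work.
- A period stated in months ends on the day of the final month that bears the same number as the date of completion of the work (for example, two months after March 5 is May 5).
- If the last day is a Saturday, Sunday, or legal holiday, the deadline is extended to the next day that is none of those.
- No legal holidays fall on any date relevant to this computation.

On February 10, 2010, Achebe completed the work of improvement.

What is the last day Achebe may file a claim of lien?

5 months after February 10, 2010 is July 10, 2010.
July 10, 2010 is Saturday; July 11, 2010 is Sunday. The next qualifying day is July 12, 2010.

July 12, 2010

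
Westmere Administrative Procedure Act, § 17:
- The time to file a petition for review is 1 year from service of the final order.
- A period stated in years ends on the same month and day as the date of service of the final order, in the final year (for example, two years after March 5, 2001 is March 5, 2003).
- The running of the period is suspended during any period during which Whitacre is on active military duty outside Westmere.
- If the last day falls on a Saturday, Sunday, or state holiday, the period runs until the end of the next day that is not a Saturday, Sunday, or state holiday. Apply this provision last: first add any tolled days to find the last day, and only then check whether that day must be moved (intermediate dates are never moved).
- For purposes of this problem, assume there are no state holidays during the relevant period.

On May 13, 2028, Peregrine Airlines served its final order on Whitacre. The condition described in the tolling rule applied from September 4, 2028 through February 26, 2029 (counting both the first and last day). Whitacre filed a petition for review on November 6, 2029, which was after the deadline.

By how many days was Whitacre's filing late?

1 year after May 13, 2028 is May 13, 2029.
From September 4, 2028 through February 26, 2029 inclusive is 176 days; tolling adds 176 days: May 13, 2029 + 176 days = November 5, 2029.
November 5, 2029 is a Monday and not a state holiday, so no extension applies.
The deadline is November 5, 2029; from November 5, 2029 to November 6, 2029 is 1 days.

1 day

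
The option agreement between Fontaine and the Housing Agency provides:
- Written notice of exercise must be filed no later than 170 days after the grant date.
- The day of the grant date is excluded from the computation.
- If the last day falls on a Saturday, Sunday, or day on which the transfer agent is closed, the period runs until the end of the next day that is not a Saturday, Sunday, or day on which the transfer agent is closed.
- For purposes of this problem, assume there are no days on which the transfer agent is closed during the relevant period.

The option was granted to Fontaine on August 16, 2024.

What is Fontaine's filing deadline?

170 days after August 16, 2024 is February 2, 2025.
February 2, 2025 is Sunday. The next qualifying day is February 3, 2025.

February 3, 2025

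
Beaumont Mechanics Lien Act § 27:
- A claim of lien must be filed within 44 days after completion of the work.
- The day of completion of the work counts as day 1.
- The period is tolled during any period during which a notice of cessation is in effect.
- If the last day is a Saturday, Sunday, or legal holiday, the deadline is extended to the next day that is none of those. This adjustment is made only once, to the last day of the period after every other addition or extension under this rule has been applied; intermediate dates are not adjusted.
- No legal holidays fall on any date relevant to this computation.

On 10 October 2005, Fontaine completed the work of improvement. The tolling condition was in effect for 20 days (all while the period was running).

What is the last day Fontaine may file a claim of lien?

December 12, 2005

Counting 10 October 2005 as day 1, day 44 is November 22, 2005.
Tolling adds 20 days: November 22, 2005 + 20 days = December 12, 2005.
December 12, 2005 is a Monday and not a legal holiday, so no extension applies.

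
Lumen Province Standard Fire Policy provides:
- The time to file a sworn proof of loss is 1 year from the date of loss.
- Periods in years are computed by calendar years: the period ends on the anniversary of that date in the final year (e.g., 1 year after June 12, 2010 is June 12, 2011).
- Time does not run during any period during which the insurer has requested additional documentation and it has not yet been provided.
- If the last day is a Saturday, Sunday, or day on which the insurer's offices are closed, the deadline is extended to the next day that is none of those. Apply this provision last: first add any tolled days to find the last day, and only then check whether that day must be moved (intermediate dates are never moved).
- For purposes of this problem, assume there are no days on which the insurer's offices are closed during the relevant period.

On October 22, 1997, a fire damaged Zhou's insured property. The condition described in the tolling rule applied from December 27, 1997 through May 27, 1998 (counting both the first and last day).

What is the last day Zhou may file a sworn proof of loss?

March 23, 1999

1 year after October 22, 1997 is October 22, 1998.
From December 27, 1997 through May 27, 1998 inclusive is 152 days; tolling adds 152 days: October 22, 1998 + 152 days = March 23, 1999.
March 23, 1999 is a Tuesday and not a day on which the insurer's offices are closed, so no extension applies.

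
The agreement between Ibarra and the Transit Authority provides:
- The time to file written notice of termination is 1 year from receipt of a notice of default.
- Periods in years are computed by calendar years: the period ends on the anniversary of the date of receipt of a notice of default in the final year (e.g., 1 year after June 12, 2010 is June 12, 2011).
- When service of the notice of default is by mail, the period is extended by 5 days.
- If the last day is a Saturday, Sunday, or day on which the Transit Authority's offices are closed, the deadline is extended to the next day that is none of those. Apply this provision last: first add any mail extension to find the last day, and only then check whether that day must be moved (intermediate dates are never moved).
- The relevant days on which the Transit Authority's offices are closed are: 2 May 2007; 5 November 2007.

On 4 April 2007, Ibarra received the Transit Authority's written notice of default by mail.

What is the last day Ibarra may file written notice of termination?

1 year after 4 April 2007 is April 4, 2008.
Service was by mail, adding 5 days: April 4, 2008 + 5 days = April 9, 2008.
April 9, 2008 is a Wednesday and not a day on which the Transit Authority's offices are closed, so no extension applies.

April 9, 2008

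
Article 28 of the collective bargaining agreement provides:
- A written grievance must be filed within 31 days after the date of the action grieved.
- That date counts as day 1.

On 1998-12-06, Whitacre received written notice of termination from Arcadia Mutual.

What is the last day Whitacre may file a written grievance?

Counting 1998-12-06 as day 1, day 31 is January 5, 1999.

January 5, 1999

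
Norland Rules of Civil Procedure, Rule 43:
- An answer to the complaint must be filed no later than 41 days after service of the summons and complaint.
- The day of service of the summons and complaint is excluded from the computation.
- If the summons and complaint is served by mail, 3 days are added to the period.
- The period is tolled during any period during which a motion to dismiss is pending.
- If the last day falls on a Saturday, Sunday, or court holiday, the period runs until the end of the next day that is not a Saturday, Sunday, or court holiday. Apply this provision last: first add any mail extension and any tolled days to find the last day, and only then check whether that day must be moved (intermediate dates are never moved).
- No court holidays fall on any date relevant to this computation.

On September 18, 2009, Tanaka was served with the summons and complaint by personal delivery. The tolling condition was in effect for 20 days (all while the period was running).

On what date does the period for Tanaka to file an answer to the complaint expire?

November 18, 2009

41 days after September 18, 2009 is October 29, 2009.
Service was not by mail, so no mail extension applies.
Tolling adds 20 days: October 29, 2009 + 20 days = November 18, 2009.
November 18, 2009 is a Wednesday and not a court holiday, so no extension applies.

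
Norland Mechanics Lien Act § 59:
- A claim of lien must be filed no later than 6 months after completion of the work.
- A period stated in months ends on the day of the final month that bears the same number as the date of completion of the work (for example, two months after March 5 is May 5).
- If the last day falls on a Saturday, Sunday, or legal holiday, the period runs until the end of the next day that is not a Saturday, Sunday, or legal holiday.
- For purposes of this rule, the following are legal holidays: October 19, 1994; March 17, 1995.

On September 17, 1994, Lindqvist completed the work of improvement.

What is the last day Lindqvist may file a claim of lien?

6 months after September 17, 1994 is March 17, 1995.
March 17, 1995 is a listed holiday; March 18, 1995 is Saturday; March 19, 1995 is Sunday. The next qualifying day is March 20, 1995.

March 20, 1995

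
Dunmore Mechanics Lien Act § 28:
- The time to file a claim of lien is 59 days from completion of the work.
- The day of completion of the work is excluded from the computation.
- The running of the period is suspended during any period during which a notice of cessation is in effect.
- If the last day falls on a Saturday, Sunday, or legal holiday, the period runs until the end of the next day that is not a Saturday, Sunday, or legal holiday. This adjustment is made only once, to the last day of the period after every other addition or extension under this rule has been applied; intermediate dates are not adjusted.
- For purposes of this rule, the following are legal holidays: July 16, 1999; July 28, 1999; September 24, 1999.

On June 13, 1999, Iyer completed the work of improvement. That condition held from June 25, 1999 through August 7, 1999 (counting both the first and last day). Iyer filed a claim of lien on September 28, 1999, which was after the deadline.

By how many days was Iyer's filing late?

1 day

59 days after June 13, 1999 is August 11, 1999.
From June 25, 1999 through August 7, 1999 inclusive is 44 days; tolling adds 44 days: August 11, 1999 + 44 days = September 24, 1999.
September 24, 1999 is a listed holiday; September 25, 1999 is Saturday; September 26, 1999 is Sunday. The next qualifying day is September 27, 1999.
The deadline is September 27, 1999; from September 27, 1999 to September 28, 1999 is 1 days.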